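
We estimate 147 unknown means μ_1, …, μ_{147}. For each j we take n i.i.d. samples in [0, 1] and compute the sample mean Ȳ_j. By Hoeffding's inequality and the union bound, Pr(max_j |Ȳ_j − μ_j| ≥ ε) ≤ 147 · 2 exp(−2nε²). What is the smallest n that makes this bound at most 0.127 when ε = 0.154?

Need 2·147·exp(−2nε²) ≤ 0.127, i.e. exp(−2nε²) ≤ 0.127/294.
So 2nε² ≥ ln(294/0.127) = 7.747148.
Hence n ≥ 7.747148/(2·0.154²) = 163.332.
The smallest integer n is 164.

164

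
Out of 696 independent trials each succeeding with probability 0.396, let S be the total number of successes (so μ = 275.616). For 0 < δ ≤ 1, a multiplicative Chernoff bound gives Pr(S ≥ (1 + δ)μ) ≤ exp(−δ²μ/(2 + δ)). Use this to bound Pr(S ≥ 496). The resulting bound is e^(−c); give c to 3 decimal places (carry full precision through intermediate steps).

Write 496 = (1 + δ)μ, so δ = 496/275.616 − 1 = 0.7996052…
Then the exponent is δ²μ/(2 + δ) = (496 − μ)² / (μ·(2 + δ)) = 62.944661.

62.945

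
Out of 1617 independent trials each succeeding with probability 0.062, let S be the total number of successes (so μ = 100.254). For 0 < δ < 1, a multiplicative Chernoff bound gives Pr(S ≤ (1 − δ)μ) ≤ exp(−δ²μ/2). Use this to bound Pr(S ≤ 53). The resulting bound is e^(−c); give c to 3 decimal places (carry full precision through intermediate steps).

11.136

Write 53 = (1 − δ)μ, so δ = 1 − 53/100.254 = 0.4713428…
Then the exponent is δ²μ/2 = (μ − 53)²/(2μ) = 11.136416.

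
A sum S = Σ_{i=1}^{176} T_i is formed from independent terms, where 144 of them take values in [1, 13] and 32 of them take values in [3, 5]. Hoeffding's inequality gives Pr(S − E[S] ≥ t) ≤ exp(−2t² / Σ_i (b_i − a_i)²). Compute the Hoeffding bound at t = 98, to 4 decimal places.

Σ(b_i − a_i)² = 144·12² + 32·2² = 20864.
Exponent = 2·98² / 20864 = 0.92063.
Bound = exp(−0.92063) = 0.39827.

0.3983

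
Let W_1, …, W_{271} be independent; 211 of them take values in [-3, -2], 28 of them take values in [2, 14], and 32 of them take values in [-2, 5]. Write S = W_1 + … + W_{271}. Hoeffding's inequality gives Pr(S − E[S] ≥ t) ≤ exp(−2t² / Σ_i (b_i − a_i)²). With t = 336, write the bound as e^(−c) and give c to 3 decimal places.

Σ(b_i − a_i)² = 211·1² + 28·12² + 32·7² = 5811.
c = 2t² / 5811 = 2·336² / 5811 = 38.8560.

38.856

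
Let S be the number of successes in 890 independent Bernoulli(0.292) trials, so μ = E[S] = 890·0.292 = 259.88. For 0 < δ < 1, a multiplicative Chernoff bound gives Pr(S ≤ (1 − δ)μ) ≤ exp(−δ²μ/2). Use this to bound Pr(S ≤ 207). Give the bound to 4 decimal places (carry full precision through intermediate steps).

Write 207 = (1 − δ)μ, so δ = 1 − 207/259.88 = 0.2034785…
Then the exponent is δ²μ/2 = (μ − 207)²/(2μ) = 5.379972.
Bound = exp(−5.379972) = 0.00461.

0.0046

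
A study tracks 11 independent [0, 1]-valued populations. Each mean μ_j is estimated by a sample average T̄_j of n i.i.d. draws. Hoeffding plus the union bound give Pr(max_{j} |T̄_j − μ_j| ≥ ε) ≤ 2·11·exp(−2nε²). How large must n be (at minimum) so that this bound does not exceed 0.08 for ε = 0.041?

Need 2·11·exp(−2nε²) ≤ 0.08, i.e. exp(−2nε²) ≤ 0.08/22.
So 2nε² ≥ ln(22/0.08) = 5.616771.
Hence n ≥ 5.616771/(2·0.041²) = 1670.664.
The smallest integer n is 1671.

1671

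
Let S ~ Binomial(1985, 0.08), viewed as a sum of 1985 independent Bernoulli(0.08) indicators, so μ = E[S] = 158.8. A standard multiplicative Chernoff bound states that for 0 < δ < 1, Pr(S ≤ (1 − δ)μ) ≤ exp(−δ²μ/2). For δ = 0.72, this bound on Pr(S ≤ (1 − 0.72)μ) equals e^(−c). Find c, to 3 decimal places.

c = δ²μ/2 = 0.72²·158.8/2 = 41.1610.

41.161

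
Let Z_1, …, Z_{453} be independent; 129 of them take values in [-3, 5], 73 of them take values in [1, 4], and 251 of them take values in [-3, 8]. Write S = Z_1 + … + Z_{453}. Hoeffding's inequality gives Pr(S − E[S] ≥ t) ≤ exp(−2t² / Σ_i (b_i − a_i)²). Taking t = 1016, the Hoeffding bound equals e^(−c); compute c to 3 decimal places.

Σ(b_i − a_i)² = 129·8² + 73·3² + 251·11² = 39284.
c = 2t² / 39284 = 2·1016² / 39284 = 52.5535.

52.554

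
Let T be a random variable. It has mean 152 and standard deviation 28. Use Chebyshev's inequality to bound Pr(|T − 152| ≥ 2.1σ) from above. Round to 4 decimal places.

Chebyshev: Pr(|T − μ| ≥ t) ≤ Var(T)/t².
Var(T) = σ² = 28² = 784.
t = 2.1·28 = 58.8.
Bound = 784 / 3457.44 = 0.2268.

0.2268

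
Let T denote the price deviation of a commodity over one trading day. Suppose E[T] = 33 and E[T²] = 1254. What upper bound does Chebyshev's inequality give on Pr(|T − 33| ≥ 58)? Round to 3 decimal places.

0.049

Var(T) = E[T²] − (E[T])² = 1254 − 1089 = 165.
Chebyshev's inequality: Pr(|T − μ| ≥ t) ≤ Var(T)/t² = 165/3364 = 0.0490.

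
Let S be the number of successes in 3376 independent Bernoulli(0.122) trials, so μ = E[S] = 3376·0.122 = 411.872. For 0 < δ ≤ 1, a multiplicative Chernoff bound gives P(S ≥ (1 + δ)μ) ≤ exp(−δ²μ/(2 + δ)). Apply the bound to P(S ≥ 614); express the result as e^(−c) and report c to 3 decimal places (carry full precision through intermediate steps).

39.825

Write 614 = (1 + δ)μ, so δ = 614/411.872 − 1 = 0.4907544…
Then the exponent is δ²μ/(2 + δ) = (614 − μ)² / (μ·(2 + δ)) = 39.825367.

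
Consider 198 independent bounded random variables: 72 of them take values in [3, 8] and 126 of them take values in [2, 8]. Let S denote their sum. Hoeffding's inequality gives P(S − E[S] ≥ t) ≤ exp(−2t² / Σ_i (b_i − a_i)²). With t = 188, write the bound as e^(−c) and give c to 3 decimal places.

11.157

Σ(b_i − a_i)² = 72·5² + 126·6² = 6336.
c = 2t² / 6336 = 2·188² / 6336 = 11.1566.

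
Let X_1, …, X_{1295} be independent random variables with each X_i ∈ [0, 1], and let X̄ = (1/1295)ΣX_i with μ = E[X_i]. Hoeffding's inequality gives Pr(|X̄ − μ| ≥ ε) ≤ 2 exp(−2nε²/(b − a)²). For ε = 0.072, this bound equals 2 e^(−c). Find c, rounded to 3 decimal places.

c = 2nε²/(b − a)² = 2·1295·0.072² / 1² = 13.4266.

13.427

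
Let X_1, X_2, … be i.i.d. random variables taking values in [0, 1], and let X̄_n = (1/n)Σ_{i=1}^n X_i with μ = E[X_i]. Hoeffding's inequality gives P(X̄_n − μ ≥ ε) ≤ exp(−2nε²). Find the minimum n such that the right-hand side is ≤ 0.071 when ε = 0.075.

Require exp(−2nε²) ≤ 0.071, i.e. 2nε² ≥ ln(1/0.071) = 2.645075.
So n ≥ 2.645075 / (2·0.075²) = 235.118.
The smallest integer n is 236.

236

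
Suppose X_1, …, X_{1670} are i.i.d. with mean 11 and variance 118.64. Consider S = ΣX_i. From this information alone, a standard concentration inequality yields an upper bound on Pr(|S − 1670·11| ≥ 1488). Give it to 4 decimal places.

With mean and variance of each term known, Chebyshev's inequality bounds the deviation of the sum (or sample mean).
Var(S) = n·Var(X_i) = 1670·118.64 = 198128.8.
Chebyshev: Pr(|S − 1670·11| ≥ 1488) ≤ Var(S)/1488² = 198128.8/2214144 = 0.0895.

0.0895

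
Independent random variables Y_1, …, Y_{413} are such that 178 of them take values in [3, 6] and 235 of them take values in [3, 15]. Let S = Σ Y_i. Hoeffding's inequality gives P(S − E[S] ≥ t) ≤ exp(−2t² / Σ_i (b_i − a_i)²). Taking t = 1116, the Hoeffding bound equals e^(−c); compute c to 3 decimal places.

Σ(b_i − a_i)² = 178·3² + 235·12² = 35442.
c = 2t² / 35442 = 2·1116² / 35442 = 70.2814.

70.281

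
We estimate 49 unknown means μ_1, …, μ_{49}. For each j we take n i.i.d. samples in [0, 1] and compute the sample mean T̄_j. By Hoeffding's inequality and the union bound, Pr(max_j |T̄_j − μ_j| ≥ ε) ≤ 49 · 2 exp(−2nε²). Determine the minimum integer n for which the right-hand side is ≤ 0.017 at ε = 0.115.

Need 2·49·exp(−2nε²) ≤ 0.017, i.e. exp(−2nε²) ≤ 0.017/98.
So 2nε² ≥ ln(98/0.017) = 8.659509.
Hence n ≥ 8.659509/(2·0.115²) = 327.392.
The smallest integer n is 328.

328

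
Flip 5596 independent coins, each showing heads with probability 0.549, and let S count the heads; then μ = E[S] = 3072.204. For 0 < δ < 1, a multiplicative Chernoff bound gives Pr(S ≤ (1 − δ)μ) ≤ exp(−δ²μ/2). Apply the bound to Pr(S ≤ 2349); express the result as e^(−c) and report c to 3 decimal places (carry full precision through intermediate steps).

85.122

Write 2349 = (1 − δ)μ, so δ = 1 − 2349/3072.204 = 0.2354023…
Then the exponent is δ²μ/2 = (μ − 2349)²/(2μ) = 85.121956.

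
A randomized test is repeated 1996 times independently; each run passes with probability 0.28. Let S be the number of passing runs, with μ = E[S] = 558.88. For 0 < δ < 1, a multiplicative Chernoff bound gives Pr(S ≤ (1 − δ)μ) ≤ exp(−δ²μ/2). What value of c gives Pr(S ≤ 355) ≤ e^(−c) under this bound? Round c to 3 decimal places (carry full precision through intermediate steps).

Write 355 = (1 − δ)μ, so δ = 1 − 355/558.88 = 0.364801…
Then the exponent is δ²μ/2 = (μ − 355)²/(2μ) = 37.187817.

37.188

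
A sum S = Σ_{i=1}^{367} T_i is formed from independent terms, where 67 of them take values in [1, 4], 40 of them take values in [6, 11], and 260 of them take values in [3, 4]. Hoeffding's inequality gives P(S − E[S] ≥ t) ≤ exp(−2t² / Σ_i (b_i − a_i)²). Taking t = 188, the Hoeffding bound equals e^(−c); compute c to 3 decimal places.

Σ(b_i − a_i)² = 67·3² + 40·5² + 260·1² = 1863.
c = 2t² / 1863 = 2·188² / 1863 = 37.9431.

37.943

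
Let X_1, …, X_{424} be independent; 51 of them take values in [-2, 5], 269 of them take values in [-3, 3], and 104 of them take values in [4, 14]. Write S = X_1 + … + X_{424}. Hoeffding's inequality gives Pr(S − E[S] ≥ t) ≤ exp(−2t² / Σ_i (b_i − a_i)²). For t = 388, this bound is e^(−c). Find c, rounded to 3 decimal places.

13.333

Σ(b_i − a_i)² = 51·7² + 269·6² + 104·10² = 22583.
c = 2t² / 22583 = 2·388² / 22583 = 13.3325.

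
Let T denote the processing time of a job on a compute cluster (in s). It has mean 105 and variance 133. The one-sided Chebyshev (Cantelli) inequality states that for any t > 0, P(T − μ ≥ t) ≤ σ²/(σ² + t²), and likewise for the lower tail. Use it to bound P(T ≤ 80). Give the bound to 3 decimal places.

Here σ² = 133 and t = 25, so σ² + t² = 758.
Cantelli's bound: 133/758 = 0.1755.

0.175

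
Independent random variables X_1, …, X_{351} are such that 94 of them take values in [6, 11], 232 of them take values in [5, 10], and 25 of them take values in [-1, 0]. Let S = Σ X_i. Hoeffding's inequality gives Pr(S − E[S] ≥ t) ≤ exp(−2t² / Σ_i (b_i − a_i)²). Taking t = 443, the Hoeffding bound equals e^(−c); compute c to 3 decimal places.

Σ(b_i − a_i)² = 94·5² + 232·5² + 25·1² = 8175.
c = 2t² / 8175 = 2·443² / 8175 = 48.0120.

48.012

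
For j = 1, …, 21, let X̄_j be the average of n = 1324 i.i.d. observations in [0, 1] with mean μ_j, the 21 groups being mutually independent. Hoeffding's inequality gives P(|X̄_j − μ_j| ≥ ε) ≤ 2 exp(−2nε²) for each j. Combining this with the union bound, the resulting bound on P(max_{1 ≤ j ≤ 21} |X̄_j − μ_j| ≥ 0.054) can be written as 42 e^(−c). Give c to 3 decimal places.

Union bound over the 21 events: P(max_{1 ≤ j ≤ 21} |X̄_j − μ_j| ≥ 0.054) ≤ 21·2·exp(−2nε²) = 42 exp(−2·1324·0.054²).
So c = 2·1324·0.054² = 7.7216.

7.722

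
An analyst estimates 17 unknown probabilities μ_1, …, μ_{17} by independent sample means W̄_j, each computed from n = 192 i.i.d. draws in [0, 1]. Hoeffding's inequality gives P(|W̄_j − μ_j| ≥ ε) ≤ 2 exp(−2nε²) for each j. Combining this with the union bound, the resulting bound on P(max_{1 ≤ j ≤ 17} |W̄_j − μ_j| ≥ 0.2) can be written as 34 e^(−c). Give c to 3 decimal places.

15.360

Union bound over the 17 events: P(max_{1 ≤ j ≤ 17} |W̄_j − μ_j| ≥ 0.2) ≤ 17·2·exp(−2nε²) = 34 exp(−2·192·0.2²).
So c = 2·192·0.2² = 15.3600.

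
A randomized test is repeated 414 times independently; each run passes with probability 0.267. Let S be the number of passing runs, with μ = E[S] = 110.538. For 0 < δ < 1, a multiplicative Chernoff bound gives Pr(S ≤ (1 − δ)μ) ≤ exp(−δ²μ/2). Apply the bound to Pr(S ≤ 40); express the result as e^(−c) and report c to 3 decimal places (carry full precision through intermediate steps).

22.506

Write 40 = (1 − δ)μ, so δ = 1 − 40/110.538 = 0.6381335…
Then the exponent is δ²μ/2 = (μ − 40)²/(2μ) = 22.506330.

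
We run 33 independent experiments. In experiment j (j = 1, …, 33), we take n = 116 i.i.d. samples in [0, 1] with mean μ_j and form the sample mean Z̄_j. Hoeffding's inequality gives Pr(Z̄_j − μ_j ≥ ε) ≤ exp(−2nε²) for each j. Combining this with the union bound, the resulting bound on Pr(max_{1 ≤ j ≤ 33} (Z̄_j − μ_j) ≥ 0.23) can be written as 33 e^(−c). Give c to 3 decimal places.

12.273

Union bound over the 33 events: Pr(max_{1 ≤ j ≤ 33} (Z̄_j − μ_j) ≥ 0.23) ≤ 33·exp(−2nε²) = 33 exp(−2·116·0.23²).
So c = 2·116·0.23² = 12.2728.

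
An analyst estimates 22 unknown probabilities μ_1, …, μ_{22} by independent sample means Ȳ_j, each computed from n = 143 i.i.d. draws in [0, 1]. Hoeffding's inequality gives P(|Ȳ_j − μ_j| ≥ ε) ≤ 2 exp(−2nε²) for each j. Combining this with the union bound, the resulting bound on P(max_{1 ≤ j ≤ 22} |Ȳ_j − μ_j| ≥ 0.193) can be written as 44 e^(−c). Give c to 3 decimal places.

10.653

Union bound over the 22 events: P(max_{1 ≤ j ≤ 22} |Ȳ_j − μ_j| ≥ 0.193) ≤ 22·2·exp(−2nε²) = 44 exp(−2·143·0.193²).
So c = 2·143·0.193² = 10.6532.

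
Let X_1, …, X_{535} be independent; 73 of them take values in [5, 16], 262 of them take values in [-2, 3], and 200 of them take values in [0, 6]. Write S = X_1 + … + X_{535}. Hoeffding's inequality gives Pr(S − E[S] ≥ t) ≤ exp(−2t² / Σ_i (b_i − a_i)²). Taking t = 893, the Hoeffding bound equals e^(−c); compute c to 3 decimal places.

70.624

Σ(b_i − a_i)² = 73·11² + 262·5² + 200·6² = 22583.
c = 2t² / 22583 = 2·893² / 22583 = 70.6238.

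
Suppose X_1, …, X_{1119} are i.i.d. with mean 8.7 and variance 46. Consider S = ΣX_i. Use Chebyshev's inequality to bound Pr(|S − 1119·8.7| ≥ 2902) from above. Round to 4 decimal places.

0.0061

Var(S) = n·Var(X_i) = 1119·46 = 51474.
Chebyshev: Pr(|S − 1119·8.7| ≥ 2902) ≤ Var(S)/2902² = 51474/8421604 = 0.0061.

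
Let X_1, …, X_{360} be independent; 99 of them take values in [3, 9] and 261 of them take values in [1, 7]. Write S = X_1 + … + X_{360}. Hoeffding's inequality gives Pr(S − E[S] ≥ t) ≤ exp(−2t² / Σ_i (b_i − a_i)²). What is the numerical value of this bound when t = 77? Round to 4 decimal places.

0.4005

Σ(b_i − a_i)² = 99·6² + 261·6² = 12960.
Exponent = 2·77² / 12960 = 0.91497.
Bound = exp(−0.91497) = 0.40053.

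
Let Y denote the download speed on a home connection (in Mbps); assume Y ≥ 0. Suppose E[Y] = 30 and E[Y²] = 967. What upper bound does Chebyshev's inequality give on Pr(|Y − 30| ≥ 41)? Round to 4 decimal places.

Var(Y) = E[Y²] − (E[Y])² = 967 − 900 = 67.
Chebyshev's inequality: Pr(|Y − μ| ≥ t) ≤ Var(Y)/t² = 67/1681 = 0.0399.

0.0399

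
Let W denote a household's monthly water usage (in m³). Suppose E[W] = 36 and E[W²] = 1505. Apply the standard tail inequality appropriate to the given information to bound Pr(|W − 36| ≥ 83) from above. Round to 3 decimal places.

The first two moments determine the variance, so Chebyshev's inequality is the sharpest standard bound available.
Var(W) = E[W²] − (E[W])² = 1505 − 1296 = 209.
Chebyshev's inequality: Pr(|W − μ| ≥ t) ≤ Var(W)/t² = 209/6889 = 0.0303.

0.030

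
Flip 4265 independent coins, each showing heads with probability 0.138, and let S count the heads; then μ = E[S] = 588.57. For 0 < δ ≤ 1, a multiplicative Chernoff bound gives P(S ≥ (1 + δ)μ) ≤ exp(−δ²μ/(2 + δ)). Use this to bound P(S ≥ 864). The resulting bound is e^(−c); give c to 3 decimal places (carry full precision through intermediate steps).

52.226

Write 864 = (1 + δ)μ, so δ = 864/588.57 − 1 = 0.4679647…
Then the exponent is δ²μ/(2 + δ) = (864 − μ)² / (μ·(2 + δ)) = 52.225838.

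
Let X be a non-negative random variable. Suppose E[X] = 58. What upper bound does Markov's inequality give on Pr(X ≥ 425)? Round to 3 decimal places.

Markov's inequality: for a non-negative random variable, Pr(X ≥ a) ≤ E[X]/a.
Here E[X] = 58 and a = 425, so the bound is 58/425 = 0.1365.

0.136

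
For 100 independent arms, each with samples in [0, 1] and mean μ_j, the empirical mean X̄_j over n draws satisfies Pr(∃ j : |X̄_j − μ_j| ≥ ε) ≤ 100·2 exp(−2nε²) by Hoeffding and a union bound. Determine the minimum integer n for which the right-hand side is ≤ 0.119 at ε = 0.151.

163

Need 2·100·exp(−2nε²) ≤ 0.119, i.e. exp(−2nε²) ≤ 0.119/200.
So 2nε² ≥ ln(200/0.119) = 7.426949.
Hence n ≥ 7.426949/(2·0.151²) = 162.865.
The smallest integer n is 163.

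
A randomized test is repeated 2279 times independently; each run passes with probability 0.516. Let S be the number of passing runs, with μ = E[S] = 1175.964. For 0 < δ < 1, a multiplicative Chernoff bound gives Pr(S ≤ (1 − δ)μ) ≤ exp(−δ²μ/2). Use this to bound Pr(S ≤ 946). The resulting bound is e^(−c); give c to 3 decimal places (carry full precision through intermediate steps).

22.485

Write 946 = (1 − δ)μ, so δ = 1 − 946/1175.964 = 0.1955536…
Then the exponent is δ²μ/2 = (μ − 946)²/(2μ) = 22.485145.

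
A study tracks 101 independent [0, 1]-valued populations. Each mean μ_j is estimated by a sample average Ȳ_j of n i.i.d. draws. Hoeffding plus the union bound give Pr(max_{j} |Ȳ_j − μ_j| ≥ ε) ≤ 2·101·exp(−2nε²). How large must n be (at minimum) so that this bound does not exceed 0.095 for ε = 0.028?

Need 2·101·exp(−2nε²) ≤ 0.095, i.e. exp(−2nε²) ≤ 0.095/202.
So 2nε² ≥ ln(202/0.095) = 7.662146.
Hence n ≥ 7.662146/(2·0.028²) = 4886.573.
The smallest integer n is 4887.

4887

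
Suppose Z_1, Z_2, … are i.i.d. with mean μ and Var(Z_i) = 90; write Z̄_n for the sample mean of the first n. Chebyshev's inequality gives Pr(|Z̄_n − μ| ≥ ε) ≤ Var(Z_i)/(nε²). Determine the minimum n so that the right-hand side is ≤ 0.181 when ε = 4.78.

Require 90/(n·4.78²) ≤ 0.181, i.e. n ≥ 90/(0.181·4.78²) = 21.762.
The smallest integer n is 22.

22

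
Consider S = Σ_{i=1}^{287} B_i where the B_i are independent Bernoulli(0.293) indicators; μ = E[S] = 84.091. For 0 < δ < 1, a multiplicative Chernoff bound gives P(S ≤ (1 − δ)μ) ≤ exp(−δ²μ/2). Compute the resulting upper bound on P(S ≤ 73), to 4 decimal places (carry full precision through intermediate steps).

Write 73 = (1 − δ)μ, so δ = 1 − 73/84.091 = 0.1318928…
Then the exponent is δ²μ/2 = (μ − 73)²/(2μ) = 0.731412.
Bound = exp(−0.731412) = 0.48123.

0.4812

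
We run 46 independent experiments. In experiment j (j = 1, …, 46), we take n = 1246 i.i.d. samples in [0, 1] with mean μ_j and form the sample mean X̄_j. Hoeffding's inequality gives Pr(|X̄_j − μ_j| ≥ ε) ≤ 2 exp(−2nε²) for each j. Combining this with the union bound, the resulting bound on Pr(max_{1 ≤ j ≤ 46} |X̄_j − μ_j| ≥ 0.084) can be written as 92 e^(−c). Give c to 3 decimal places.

17.584

Union bound over the 46 events: Pr(max_{1 ≤ j ≤ 46} |X̄_j − μ_j| ≥ 0.084) ≤ 46·2·exp(−2nε²) = 92 exp(−2·1246·0.084²).
So c = 2·1246·0.084² = 17.5836.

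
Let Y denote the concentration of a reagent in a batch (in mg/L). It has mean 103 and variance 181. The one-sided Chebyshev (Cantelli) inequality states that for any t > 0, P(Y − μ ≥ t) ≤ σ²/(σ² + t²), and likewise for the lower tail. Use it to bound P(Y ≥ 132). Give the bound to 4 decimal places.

0.1771

Here σ² = 181 and t = 29, so σ² + t² = 1022.
Cantelli's bound: 181/1022 = 0.1771.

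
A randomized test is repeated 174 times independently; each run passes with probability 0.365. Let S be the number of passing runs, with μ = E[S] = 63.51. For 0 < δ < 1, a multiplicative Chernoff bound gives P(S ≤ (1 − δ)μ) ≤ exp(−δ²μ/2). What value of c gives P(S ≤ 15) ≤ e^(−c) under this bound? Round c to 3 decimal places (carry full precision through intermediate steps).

18.526

Write 15 = (1 − δ)μ, so δ = 1 − 15/63.51 = 0.7638167…
Then the exponent is δ²μ/2 = (μ − 15)²/(2μ) = 18.526375.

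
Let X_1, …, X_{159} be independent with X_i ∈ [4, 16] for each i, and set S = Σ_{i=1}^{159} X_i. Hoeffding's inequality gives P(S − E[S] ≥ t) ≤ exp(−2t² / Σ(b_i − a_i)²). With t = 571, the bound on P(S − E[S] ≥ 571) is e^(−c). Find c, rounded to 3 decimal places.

28.480

Σ(b_i − a_i)² = 159·(12)² = 22896.
c = 2t²/22896 = 2·571²/22896 = 28.4802.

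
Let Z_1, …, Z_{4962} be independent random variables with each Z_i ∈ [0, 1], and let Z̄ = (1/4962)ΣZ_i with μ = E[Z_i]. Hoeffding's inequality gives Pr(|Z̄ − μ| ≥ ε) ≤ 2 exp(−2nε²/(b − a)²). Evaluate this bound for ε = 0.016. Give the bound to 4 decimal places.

Exponent: 2nε²/(b − a)² = 2·4962·0.016² / 1² = 2.54054.
Bound = 2·exp(−2.54054) = 0.15765.

0.1576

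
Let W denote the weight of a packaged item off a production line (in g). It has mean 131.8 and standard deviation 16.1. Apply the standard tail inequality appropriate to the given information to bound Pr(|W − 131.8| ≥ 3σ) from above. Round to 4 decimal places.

Mean and variance are known, so Chebyshev's inequality applies.
Chebyshev: Pr(|W − μ| ≥ t) ≤ Var(W)/t².
Var(W) = σ² = 16.1² = 259.21.
t = 3·16.1 = 48.3.
Bound = 259.21 / 2332.89 = 0.1111.

0.1111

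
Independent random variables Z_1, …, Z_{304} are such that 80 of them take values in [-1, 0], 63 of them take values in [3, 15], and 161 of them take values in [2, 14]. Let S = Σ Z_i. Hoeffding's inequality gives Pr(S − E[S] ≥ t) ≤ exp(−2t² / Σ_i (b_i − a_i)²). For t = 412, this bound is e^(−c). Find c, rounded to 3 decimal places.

Σ(b_i − a_i)² = 80·1² + 63·12² + 161·12² = 32336.
c = 2t² / 32336 = 2·412² / 32336 = 10.4988.

10.499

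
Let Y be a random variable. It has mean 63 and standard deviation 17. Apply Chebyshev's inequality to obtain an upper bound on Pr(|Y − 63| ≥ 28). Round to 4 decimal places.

Chebyshev: Pr(|Y − μ| ≥ t) ≤ Var(Y)/t².
Var(Y) = σ² = 17² = 289.
Bound = 289 / 784 = 0.3686.

0.3686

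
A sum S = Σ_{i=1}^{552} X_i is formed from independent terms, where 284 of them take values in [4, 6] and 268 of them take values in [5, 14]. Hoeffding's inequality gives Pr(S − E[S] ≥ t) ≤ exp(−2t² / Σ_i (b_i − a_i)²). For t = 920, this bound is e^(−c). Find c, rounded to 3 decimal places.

74.103

Σ(b_i − a_i)² = 284·2² + 268·9² = 22844.
c = 2t² / 22844 = 2·920² / 22844 = 74.1026.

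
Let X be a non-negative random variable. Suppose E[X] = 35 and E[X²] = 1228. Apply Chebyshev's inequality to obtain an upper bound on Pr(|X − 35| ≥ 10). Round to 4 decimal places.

0.0300

Var(X) = E[X²] − (E[X])² = 1228 − 1225 = 3.
Chebyshev's inequality: Pr(|X − μ| ≥ t) ≤ Var(X)/t² = 3/100 = 0.0300.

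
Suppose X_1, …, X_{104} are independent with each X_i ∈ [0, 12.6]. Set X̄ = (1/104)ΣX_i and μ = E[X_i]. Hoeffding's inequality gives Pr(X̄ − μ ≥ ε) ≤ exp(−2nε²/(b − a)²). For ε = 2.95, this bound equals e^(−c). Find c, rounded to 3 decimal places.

11.402

c = 2nε²/(b − a)² = 2·104·2.95² / 12.6² = 11.4016.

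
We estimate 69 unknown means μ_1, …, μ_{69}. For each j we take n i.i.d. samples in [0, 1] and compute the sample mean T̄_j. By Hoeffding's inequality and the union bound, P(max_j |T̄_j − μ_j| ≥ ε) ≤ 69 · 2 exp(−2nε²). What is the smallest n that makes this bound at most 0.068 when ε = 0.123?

Need 2·69·exp(−2nε²) ≤ 0.068, i.e. exp(−2nε²) ≤ 0.068/138.
So 2nε² ≥ ln(138/0.068) = 7.615501.
Hence n ≥ 7.615501/(2·0.123²) = 251.686.
The smallest integer n is 252.

252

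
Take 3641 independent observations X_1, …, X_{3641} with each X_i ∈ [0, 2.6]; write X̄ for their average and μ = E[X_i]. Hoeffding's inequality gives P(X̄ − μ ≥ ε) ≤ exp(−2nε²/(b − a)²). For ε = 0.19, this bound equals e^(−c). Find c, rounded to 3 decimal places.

c = 2nε²/(b − a)² = 2·3641·0.19² / 2.6² = 38.8876.

38.888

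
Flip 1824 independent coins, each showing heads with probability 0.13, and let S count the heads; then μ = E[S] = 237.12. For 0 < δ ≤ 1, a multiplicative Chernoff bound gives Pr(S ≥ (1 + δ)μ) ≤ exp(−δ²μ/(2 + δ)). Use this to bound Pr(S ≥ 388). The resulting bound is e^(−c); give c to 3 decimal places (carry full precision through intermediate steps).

36.417

Write 388 = (1 + δ)μ, so δ = 388/237.12 − 1 = 0.6363023…
Then the exponent is δ²μ/(2 + δ) = (388 − μ)² / (μ·(2 + δ)) = 36.416647.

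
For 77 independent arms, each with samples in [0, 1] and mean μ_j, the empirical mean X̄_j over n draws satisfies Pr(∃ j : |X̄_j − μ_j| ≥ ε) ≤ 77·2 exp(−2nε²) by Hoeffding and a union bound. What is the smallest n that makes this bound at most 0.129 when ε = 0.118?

255

Need 2·77·exp(−2nε²) ≤ 0.129, i.e. exp(−2nε²) ≤ 0.129/154.
So 2nε² ≥ ln(154/0.129) = 7.084895.
Hence n ≥ 7.084895/(2·0.118²) = 254.413.
The smallest integer n is 255.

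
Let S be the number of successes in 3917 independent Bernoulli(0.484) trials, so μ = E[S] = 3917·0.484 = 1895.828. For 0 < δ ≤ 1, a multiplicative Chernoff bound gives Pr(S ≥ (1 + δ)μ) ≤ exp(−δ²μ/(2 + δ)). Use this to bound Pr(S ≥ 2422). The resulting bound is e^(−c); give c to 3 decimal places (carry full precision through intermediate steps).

64.120

Write 2422 = (1 + δ)μ, so δ = 2422/1895.828 − 1 = 0.2775421…
Then the exponent is δ²μ/(2 + δ) = (2422 − μ)² / (μ·(2 + δ)) = 64.119500.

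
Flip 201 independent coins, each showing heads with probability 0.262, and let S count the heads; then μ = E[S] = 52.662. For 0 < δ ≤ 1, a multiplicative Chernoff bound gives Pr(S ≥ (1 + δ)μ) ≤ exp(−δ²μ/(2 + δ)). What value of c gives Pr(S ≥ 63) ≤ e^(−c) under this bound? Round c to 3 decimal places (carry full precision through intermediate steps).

0.924

Write 63 = (1 + δ)μ, so δ = 63/52.662 − 1 = 0.1963085…
Then the exponent is δ²μ/(2 + δ) = (63 − μ)² / (μ·(2 + δ)) = 0.924022.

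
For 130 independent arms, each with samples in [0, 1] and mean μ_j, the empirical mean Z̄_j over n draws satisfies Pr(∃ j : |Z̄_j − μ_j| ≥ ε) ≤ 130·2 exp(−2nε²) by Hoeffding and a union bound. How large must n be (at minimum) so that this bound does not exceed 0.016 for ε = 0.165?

179

Need 2·130·exp(−2nε²) ≤ 0.016, i.e. exp(−2nε²) ≤ 0.016/260.
So 2nε² ≥ ln(260/0.016) = 9.695848.
Hence n ≥ 9.695848/(2·0.165²) = 178.069.
The smallest integer n is 179.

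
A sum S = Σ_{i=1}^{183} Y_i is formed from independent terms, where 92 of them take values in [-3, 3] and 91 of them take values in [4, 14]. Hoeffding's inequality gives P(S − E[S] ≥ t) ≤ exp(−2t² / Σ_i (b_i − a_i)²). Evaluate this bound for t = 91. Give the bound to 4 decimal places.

Σ(b_i − a_i)² = 92·6² + 91·10² = 12412.
Exponent = 2·91² / 12412 = 1.33435.
Bound = exp(−1.33435) = 0.26333.

0.2633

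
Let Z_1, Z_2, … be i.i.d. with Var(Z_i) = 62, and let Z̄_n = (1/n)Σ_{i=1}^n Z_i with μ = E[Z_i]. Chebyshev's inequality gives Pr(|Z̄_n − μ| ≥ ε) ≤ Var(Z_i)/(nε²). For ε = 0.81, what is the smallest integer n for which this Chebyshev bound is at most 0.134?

706

Require 62/(n·0.81²) ≤ 0.134, i.e. n ≥ 62/(0.134·0.81²) = 705.207.
The smallest integer n is 706.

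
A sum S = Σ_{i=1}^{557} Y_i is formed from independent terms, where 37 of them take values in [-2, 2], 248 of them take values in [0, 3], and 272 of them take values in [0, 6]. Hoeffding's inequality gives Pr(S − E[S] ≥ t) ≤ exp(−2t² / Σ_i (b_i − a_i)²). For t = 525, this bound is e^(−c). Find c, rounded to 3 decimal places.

43.695

Σ(b_i − a_i)² = 37·4² + 248·3² + 272·6² = 12616.
c = 2t² / 12616 = 2·525² / 12616 = 43.6945.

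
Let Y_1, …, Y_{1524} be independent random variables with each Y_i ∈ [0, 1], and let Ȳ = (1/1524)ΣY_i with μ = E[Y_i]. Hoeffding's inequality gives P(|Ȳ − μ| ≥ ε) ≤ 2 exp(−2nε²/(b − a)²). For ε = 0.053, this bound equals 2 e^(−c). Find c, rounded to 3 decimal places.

c = 2nε²/(b − a)² = 2·1524·0.053² / 1² = 8.5618.

8.562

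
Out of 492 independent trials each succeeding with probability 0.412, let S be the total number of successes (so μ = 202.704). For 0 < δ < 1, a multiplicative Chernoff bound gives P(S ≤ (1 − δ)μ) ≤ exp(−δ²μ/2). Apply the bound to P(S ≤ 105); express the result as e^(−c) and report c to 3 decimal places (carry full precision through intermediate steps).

23.547

Write 105 = (1 − δ)μ, so δ = 1 − 105/202.704 = 0.4820033…
Then the exponent is δ²μ/2 = (μ − 105)²/(2μ) = 23.546826.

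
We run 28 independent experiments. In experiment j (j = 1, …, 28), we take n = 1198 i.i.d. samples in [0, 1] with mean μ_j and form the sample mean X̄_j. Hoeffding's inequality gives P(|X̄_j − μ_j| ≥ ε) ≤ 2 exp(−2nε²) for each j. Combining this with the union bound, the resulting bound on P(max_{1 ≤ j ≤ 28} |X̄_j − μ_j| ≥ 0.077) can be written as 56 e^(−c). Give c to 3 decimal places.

14.206

Union bound over the 28 events: P(max_{1 ≤ j ≤ 28} |X̄_j − μ_j| ≥ 0.077) ≤ 28·2·exp(−2nε²) = 56 exp(−2·1198·0.077²).
So c = 2·1198·0.077² = 14.2059.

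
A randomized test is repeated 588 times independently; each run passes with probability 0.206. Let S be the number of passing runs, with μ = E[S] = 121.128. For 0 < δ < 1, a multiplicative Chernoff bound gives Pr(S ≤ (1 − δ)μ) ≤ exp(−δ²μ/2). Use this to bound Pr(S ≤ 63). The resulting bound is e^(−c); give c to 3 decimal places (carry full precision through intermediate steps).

Write 63 = (1 − δ)μ, so δ = 1 − 63/121.128 = 0.479889…
Then the exponent is δ²μ/2 = (μ − 63)²/(2μ) = 13.947495.

13.947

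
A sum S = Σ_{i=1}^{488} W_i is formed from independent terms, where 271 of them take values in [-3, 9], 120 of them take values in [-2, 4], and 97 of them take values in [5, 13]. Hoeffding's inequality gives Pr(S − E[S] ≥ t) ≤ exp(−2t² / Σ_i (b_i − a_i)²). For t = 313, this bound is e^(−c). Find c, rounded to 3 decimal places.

3.954

Σ(b_i − a_i)² = 271·12² + 120·6² + 97·8² = 49552.
c = 2t² / 49552 = 2·313² / 49552 = 3.9542.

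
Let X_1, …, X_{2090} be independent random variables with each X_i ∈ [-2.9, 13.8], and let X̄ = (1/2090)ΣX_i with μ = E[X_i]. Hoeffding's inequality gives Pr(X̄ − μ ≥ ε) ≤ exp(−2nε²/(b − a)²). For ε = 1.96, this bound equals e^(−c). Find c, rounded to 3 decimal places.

c = 2nε²/(b − a)² = 2·2090·1.96² / 16.7² = 57.5779.

57.578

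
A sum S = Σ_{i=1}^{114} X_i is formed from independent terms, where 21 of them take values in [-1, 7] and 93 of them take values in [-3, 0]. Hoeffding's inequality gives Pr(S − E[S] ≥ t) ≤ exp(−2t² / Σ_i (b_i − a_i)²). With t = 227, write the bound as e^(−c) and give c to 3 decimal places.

47.253

Σ(b_i − a_i)² = 21·8² + 93·3² = 2181.
c = 2t² / 2181 = 2·227² / 2181 = 47.2526.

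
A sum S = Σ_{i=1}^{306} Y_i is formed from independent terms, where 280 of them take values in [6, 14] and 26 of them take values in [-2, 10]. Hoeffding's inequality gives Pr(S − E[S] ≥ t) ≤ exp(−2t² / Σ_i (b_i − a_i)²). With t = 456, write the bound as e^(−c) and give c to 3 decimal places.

Σ(b_i − a_i)² = 280·8² + 26·12² = 21664.
c = 2t² / 21664 = 2·456² / 21664 = 19.1965.

19.196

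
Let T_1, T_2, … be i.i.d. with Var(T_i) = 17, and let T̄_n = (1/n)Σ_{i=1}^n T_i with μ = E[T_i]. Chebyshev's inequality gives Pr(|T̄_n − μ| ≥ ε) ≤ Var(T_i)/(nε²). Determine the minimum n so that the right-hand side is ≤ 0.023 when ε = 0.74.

Require 17/(n·0.74²) ≤ 0.023, i.e. n ≥ 17/(0.023·0.74²) = 1349.763.
The smallest integer n is 1350.

1350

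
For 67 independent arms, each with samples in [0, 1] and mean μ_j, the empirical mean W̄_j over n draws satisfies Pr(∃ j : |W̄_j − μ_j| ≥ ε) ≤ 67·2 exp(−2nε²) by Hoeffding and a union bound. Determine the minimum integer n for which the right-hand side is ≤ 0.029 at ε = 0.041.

Need 2·67·exp(−2nε²) ≤ 0.029, i.e. exp(−2nε²) ≤ 0.029/134.
So 2nε² ≥ ln(134/0.029) = 8.438299.
Hence n ≥ 8.438299/(2·0.041²) = 2509.905.
The smallest integer n is 2510.

2510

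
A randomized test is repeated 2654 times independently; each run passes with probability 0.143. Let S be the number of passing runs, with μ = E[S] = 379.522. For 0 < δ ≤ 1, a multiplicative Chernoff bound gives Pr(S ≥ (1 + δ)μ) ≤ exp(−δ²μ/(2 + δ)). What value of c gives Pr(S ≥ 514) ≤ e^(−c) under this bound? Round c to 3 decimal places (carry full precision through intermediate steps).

Write 514 = (1 + δ)μ, so δ = 514/379.522 − 1 = 0.3543352…
Then the exponent is δ²μ/(2 + δ) = (514 − μ)² / (μ·(2 + δ)) = 20.239381.

20.239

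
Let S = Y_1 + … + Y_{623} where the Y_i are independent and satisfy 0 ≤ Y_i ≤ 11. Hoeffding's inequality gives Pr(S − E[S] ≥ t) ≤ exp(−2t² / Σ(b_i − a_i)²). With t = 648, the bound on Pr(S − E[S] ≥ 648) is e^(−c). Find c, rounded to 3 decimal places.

11.141

Σ(b_i − a_i)² = 623·(11)² = 75383.
c = 2t²/75383 = 2·648²/75383 = 11.1405.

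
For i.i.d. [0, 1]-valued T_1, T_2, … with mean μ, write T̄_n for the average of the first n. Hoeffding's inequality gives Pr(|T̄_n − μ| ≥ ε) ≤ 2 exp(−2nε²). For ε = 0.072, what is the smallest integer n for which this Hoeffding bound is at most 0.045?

Require 2·exp(−2nε²) ≤ 0.045, i.e. 2nε² ≥ ln(2/0.045) = 3.794240.
So n ≥ 3.794240 / (2·0.072²) = 365.957.
The smallest integer n is 366.

366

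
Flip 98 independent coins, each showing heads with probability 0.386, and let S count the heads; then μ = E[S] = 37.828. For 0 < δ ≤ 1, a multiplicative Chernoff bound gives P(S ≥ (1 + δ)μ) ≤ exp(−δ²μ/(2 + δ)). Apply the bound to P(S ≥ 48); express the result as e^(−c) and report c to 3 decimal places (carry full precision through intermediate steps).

1.206

Write 48 = (1 + δ)μ, so δ = 48/37.828 − 1 = 0.2689013…
Then the exponent is δ²μ/(2 + δ) = (48 − μ)² / (μ·(2 + δ)) = 1.205546.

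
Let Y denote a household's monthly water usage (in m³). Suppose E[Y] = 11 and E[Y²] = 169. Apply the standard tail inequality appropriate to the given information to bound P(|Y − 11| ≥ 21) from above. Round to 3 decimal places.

The first two moments determine the variance, so Chebyshev's inequality is the sharpest standard bound available.
Var(Y) = E[Y²] − (E[Y])² = 169 − 121 = 48.
Chebyshev's inequality: P(|Y − μ| ≥ t) ≤ Var(Y)/t² = 48/441 = 0.1088.

0.109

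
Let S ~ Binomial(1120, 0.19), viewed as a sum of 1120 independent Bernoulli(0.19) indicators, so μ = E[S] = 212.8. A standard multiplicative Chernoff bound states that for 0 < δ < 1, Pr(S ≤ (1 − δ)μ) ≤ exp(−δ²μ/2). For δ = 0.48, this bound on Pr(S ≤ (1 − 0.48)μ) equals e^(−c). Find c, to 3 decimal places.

c = δ²μ/2 = 0.48²·212.8/2 = 24.5146.

24.515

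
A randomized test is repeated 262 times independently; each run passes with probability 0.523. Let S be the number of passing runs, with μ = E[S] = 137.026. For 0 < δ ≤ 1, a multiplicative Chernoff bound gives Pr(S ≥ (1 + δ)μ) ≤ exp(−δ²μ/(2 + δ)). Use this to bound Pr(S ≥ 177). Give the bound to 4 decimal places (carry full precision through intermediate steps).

0.0062

Write 177 = (1 + δ)μ, so δ = 177/137.026 − 1 = 0.2917257…
Then the exponent is δ²μ/(2 + δ) = (177 − μ)² / (μ·(2 + δ)) = 5.088498.
Bound = exp(−5.088498) = 0.00617.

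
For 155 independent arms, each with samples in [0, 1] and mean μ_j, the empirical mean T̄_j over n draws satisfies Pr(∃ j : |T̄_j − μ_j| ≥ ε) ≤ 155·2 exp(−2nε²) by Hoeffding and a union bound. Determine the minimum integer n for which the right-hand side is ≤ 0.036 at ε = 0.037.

3310

Need 2·155·exp(−2nε²) ≤ 0.036, i.e. exp(−2nε²) ≤ 0.036/310.
So 2nε² ≥ ln(310/0.036) = 9.060809.
Hence n ≥ 9.060809/(2·0.037²) = 3309.280.
The smallest integer n is 3310.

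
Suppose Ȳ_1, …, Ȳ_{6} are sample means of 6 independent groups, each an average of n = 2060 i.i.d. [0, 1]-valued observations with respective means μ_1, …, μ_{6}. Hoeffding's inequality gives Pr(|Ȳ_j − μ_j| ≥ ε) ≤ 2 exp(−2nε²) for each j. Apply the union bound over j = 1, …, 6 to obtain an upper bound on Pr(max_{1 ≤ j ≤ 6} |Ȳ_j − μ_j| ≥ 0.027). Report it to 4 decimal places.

0.5954

Per-experiment Hoeffding bound: 2·exp(−2·2060·0.027²) = 2·exp(−3.00348) = 0.099228.
Union bound over 6 events: 6·0.099228 = 0.59537.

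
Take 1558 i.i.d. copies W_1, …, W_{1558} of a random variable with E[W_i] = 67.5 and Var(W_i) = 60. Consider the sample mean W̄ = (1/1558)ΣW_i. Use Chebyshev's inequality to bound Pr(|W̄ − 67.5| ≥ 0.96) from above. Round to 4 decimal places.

0.0418

Var(W̄) = Var(W_i)/n = 60/1558 = 0.038511.
Chebyshev: Pr(|W̄ − 67.5| ≥ 0.96) ≤ Var(W̄)/(0.96)² = 60/(1558·0.96²) = 0.0418.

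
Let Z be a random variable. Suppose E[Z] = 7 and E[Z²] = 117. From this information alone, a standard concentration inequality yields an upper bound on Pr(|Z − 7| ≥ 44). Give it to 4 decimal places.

The first two moments determine the variance, so Chebyshev's inequality is the sharpest standard bound available.
Var(Z) = E[Z²] − (E[Z])² = 117 − 49 = 68.
Chebyshev's inequality: Pr(|Z − μ| ≥ t) ≤ Var(Z)/t² = 68/1936 = 0.0351.

0.0351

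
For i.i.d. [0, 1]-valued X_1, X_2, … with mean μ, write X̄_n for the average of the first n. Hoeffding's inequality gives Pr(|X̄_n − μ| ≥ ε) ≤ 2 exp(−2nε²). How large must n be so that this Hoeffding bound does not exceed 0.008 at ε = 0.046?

Require 2·exp(−2nε²) ≤ 0.008, i.e. 2nε² ≥ ln(2/0.008) = 5.521461.
So n ≥ 5.521461 / (2·0.046²) = 1304.693.
The smallest integer n is 1305.

1305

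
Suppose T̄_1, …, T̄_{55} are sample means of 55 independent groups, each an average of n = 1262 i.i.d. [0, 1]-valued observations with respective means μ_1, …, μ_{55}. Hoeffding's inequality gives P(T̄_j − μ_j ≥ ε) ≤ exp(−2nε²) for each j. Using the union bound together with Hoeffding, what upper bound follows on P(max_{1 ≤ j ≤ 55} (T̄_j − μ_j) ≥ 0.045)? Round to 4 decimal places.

Per-experiment Hoeffding bound: exp(−2·1262·0.045²) = exp(−5.11110) = 0.0060294.
Union bound over 55 events: 55·0.0060294 = 0.33162.

0.3316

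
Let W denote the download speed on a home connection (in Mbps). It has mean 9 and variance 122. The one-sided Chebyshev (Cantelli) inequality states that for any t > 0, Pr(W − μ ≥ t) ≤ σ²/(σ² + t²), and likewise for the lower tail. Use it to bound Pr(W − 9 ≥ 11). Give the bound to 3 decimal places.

Here σ² = 122 and t = 11, so σ² + t² = 243.
Cantelli's bound: 122/243 = 0.5021.

0.502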